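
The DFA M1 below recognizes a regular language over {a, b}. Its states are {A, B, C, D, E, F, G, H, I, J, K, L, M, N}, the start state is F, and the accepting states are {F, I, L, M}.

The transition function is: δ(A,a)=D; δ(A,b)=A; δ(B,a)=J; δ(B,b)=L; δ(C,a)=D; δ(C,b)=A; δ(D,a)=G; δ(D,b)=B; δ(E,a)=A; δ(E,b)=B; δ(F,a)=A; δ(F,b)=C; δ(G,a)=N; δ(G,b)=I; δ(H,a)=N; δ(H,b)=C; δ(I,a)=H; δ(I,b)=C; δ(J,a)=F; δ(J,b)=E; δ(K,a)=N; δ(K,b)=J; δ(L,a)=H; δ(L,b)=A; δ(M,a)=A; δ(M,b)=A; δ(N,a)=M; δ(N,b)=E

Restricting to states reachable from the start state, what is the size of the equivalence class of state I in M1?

2

First remove the unreachable states {K}; 13 states remain.
Start with accepting vs non-accepting: {F,I,L,M} | {A,B,C,D,E,G,H,J,N}.
On input a, block {A,B,C,D,E,G,H,J,N} splits into {A,B,C,D,E,G,H} and {J,N}.
Refine {A,B,C,D,E,G,H} on symbol a: members go to different blocks, giving {A,C,D,E} and {B,G,H}.
Refine {F,I,L,M} on symbol a: members go to different blocks, giving {F,M} and {I,L}.
Refine {A,C,D,E} on symbol a: members go to different blocks, giving {A,C,E} and {D}.
On input a, block {A,C,E} splits into {A,C} and {E}.
Split {B,G,H} by δ(·,b) → {B,G} and {H}.
Stable partition: {F,M} | {A,C} | {J,N} | {B,G} | {I,L} | {D} | {E} | {H} — 8 equivalence classes.
The equivalence class containing I is {I,L}, of size 2.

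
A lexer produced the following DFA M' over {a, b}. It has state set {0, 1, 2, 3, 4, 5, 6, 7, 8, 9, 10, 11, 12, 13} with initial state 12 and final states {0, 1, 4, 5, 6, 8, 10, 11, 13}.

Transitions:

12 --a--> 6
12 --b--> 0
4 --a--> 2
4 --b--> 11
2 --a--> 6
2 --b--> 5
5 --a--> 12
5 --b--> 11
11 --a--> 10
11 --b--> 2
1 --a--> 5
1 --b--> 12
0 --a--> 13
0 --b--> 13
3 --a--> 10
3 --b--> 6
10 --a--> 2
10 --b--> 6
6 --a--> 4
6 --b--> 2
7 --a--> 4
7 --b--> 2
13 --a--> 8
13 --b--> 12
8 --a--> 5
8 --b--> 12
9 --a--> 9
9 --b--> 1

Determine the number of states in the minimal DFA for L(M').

States {1,3,7,9} cannot be reached from the start state, so discard them.
P0 = {0,4,5,6,8,10,11,13} | {2,12}.
On input a, block {0,4,5,6,8,10,11,13} splits into {0,6,8,11,13} and {4,5,10}.
Refine {0,6,8,11,13} on symbol a: members go to different blocks, giving {6,8,11} and {0,13}.
Refine {2,12} on symbol b: members go to different blocks, giving {2} and {12}.
On input b, block {6,8,11} splits into {6,11} and {8}.
Refine {4,5,10} on symbol a: members go to different blocks, giving {4,10} and {5}.
On input a, block {0,13} splits into {0} and {13}.
Stable partition: {6,11} | {2} | {4,10} | {0} | {12} | {8} | {5} | {13} — 8 equivalence classes.

8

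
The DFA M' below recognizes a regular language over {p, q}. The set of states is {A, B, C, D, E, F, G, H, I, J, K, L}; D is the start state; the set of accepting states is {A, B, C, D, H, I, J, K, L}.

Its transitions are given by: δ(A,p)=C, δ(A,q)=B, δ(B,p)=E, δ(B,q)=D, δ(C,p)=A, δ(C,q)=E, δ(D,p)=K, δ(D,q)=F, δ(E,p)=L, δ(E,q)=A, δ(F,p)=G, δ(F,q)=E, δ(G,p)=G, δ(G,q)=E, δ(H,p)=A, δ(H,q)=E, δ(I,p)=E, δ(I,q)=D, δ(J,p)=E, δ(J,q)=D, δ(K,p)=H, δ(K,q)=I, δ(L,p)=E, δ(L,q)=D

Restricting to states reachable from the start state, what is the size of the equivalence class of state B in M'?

3

Reachable states from the start: {A,B,C,D,E,F,G,H,I,K,L}. Unreachable: {J} — drop them.
Start with accepting vs non-accepting: {A,B,C,D,H,I,K,L} | {E,F,G}.
Refine {A,B,C,D,H,I,K,L} on symbol p: members go to different blocks, giving {A,C,D,H,K} and {B,I,L}.
Split {A,C,D,H,K} by δ(·,q) → {C,D,H} and {A,K}.
On input p, block {E,F,G} splits into {F,G} and {E}.
On input q, block {C,D,H} splits into {C,H} and {D}.
The partition is now stable with 6 blocks: {C,H} | {F,G} | {B,I,L} | {A,K} | {E} | {D}.
State B belongs to the block {B,I,L}, which has 3 states.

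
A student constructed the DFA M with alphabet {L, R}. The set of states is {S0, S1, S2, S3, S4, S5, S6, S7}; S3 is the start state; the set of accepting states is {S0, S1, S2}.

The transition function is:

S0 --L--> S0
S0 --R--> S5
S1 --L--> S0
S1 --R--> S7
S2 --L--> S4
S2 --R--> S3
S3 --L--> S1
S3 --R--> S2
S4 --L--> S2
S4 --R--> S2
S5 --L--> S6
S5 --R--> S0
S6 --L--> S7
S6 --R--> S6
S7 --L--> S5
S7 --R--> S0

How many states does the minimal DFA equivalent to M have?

Initial partition by acceptance: {S0,S1,S2} | {S3,S4,S5,S6,S7}.
Refine {S0,S1,S2} on symbol L: members go to different blocks, giving {S0,S1} and {S2}.
Split {S3,S4,S5,S6,S7} by δ(·,L) → {S5,S6,S7} and {S3} and {S4}.
On input R, block {S5,S6,S7} splits into {S5,S7} and {S6}.
On input L, block {S5,S7} splits into {S5} and {S7}.
On input R, block {S0,S1} splits into {S0} and {S1}.
Stable partition: {S0} | {S5} | {S2} | {S3} | {S4} | {S6} | {S7} | {S1} — 8 equivalence classes.

8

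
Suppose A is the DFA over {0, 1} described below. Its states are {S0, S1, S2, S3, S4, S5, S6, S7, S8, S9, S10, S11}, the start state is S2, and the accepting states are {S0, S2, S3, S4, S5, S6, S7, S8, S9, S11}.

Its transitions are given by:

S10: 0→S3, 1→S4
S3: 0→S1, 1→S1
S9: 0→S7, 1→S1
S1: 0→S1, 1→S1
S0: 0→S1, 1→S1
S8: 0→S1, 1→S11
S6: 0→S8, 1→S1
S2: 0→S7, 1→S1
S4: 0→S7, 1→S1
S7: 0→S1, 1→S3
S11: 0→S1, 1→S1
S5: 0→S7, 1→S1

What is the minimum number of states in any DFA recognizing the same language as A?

4

States {S0,S4,S5,S6,S8,S9,S10,S11} cannot be reached from the start state, so discard them.
Start with accepting vs non-accepting: {S2,S3,S7} | {S1}.
Split {S2,S3,S7} by δ(·,0) → {S3,S7} and {S2}.
On input 1, block {S3,S7} splits into {S3} and {S7}.
No further refinement is possible. Final partition (4 blocks): {S3} | {S1} | {S2} | {S7}.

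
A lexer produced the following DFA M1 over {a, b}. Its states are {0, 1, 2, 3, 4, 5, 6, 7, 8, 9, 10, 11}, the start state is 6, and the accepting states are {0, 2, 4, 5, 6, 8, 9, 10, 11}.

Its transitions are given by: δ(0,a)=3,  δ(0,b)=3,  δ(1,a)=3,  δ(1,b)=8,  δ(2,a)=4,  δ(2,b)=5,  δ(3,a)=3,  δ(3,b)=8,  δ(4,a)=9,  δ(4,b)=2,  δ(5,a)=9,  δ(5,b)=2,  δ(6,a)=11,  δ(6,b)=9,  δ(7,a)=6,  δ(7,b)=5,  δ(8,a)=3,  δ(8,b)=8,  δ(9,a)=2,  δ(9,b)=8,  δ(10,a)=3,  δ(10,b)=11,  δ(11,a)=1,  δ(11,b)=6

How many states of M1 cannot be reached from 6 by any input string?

Starting at 6 and following transitions, the reachable set is {1, 2, 3, 4, 5, 6, 8, 9, 11}. That leaves 0, 7, 10 unreachable — 3 in total.

3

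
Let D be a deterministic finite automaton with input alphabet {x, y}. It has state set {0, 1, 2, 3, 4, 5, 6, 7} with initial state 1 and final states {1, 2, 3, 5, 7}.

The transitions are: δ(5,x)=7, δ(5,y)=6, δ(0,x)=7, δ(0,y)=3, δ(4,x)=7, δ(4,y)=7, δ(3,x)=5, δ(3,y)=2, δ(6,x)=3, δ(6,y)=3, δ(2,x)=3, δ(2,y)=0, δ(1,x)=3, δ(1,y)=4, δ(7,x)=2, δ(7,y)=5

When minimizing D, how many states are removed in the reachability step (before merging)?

Every one of the 8 states is reachable from 1.

0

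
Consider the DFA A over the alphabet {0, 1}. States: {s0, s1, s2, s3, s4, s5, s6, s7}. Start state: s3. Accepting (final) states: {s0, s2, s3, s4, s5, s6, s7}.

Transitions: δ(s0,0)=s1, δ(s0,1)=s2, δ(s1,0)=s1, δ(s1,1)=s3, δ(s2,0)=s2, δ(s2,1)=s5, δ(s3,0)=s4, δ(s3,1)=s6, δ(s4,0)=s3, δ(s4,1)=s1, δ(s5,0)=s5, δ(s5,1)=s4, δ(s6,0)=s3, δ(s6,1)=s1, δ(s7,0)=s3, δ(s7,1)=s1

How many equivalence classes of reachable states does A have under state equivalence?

3

States {s0,s2,s5,s7} cannot be reached from the start state, so discard them.
Start with accepting vs non-accepting: {s3,s4,s6} | {s1}.
Split {s3,s4,s6} by δ(·,1) → {s4,s6} and {s3}.
Stable partition: {s4,s6} | {s1} | {s3} — 3 equivalence classes.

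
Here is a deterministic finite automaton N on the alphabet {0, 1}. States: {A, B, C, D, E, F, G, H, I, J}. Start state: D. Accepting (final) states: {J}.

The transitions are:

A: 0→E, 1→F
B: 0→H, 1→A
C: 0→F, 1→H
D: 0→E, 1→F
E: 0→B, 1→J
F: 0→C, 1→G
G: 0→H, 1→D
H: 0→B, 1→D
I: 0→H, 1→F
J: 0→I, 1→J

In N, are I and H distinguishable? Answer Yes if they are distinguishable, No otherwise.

Yes

P0 = {J} | {A,B,C,D,E,F,G,H,I}.
On input 1, block {A,B,C,D,E,F,G,H,I} splits into {A,B,C,D,F,G,H,I} and {E}.
On input 0, block {A,B,C,D,F,G,H,I} splits into {B,C,F,G,H,I} and {A,D}.
On input 1, block {B,C,F,G,H,I} splits into {B,G,H} and {C,F,I}.
On input 0, block {C,F,I} splits into {C,F} and {I}.
The partition is now stable with 6 blocks: {J} | {B,G,H} | {E} | {A,D} | {C,F} | {I}.
I and H end up in different blocks, so they are distinguishable. For instance, the string '101' is accepted from only H.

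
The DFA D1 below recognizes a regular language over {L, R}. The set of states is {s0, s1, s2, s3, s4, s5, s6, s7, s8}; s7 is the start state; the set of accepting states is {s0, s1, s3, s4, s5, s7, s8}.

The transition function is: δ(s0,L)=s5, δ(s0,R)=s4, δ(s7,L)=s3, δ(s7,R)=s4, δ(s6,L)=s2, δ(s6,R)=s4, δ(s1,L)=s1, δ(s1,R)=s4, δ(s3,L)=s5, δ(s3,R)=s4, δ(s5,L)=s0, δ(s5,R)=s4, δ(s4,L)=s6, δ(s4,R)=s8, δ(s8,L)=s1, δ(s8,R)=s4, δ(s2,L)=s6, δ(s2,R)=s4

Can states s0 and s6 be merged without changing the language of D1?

P0 = {s0,s1,s3,s4,s5,s7,s8} | {s2,s6}.
On input L, block {s0,s1,s3,s4,s5,s7,s8} splits into {s0,s1,s3,s5,s7,s8} and {s4}.
Stable partition: {s0,s1,s3,s5,s7,s8} | {s2,s6} | {s4} — 3 equivalence classes.
s0 and s6 end up in different blocks, so they are distinguishable. For instance, the string 'ε' is accepted from only s0.

No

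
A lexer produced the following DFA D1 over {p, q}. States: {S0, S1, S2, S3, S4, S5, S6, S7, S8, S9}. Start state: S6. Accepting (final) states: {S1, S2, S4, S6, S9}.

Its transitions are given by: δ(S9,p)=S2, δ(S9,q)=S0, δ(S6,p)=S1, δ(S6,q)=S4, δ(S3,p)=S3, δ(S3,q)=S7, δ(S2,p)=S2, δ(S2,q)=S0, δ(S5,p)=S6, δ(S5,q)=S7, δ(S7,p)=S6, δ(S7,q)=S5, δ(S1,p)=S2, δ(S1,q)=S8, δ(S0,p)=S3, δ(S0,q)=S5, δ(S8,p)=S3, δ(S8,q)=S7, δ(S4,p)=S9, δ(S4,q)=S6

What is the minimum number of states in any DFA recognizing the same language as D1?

4

Every state is reachable, so we keep all 10.
Start with accepting vs non-accepting: {S1,S2,S4,S6,S9} | {S0,S3,S5,S7,S8}.
Refine {S1,S2,S4,S6,S9} on symbol q: members go to different blocks, giving {S1,S2,S9} and {S4,S6}.
Refine {S0,S3,S5,S7,S8} on symbol p: members go to different blocks, giving {S0,S3,S8} and {S5,S7}.
Stable partition: {S1,S2,S9} | {S0,S3,S8} | {S4,S6} | {S5,S7} — 4 equivalence classes.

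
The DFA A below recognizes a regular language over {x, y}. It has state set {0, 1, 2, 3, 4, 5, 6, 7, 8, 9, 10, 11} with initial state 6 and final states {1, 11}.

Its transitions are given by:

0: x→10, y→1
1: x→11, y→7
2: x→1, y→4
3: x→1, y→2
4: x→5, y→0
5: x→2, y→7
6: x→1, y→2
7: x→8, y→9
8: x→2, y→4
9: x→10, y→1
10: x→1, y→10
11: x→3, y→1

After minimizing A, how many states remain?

Every state is reachable, so we keep all 12.
Start with accepting vs non-accepting: {1,11} | {0,2,3,4,5,6,7,8,9,10}.
Split {1,11} by δ(·,x) → {1} and {11}.
Refine {0,2,3,4,5,6,7,8,9,10} on symbol x: members go to different blocks, giving {0,4,5,7,8,9} and {2,3,6,10}.
On input x, block {0,4,5,7,8,9} splits into {0,5,8,9} and {4,7}.
On input y, block {0,5,8,9} splits into {0,9} and {5,8}.
On input y, block {2,3,6,10} splits into {3,6,10} and {2}.
Split {3,6,10} by δ(·,y) → {3,6} and {10}.
No further refinement is possible. Final partition (8 blocks): {1} | {0,9} | {11} | {3,6} | {4,7} | {5,8} | {2} | {10}.

8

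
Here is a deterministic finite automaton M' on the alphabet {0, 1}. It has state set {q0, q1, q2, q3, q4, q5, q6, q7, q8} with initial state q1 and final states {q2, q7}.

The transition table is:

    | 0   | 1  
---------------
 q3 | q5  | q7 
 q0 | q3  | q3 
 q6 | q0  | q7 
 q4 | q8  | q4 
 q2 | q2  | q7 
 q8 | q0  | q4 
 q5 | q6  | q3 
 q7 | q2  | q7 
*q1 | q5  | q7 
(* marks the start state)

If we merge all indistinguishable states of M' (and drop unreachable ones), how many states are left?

States {q4,q8} cannot be reached from the start state, so discard them.
P0 = {q2,q7} | {q0,q1,q3,q5,q6}.
Split {q0,q1,q3,q5,q6} by δ(·,1) → {q1,q3,q6} and {q0,q5}.
Stable partition: {q2,q7} | {q1,q3,q6} | {q0,q5} — 3 equivalence classes.

3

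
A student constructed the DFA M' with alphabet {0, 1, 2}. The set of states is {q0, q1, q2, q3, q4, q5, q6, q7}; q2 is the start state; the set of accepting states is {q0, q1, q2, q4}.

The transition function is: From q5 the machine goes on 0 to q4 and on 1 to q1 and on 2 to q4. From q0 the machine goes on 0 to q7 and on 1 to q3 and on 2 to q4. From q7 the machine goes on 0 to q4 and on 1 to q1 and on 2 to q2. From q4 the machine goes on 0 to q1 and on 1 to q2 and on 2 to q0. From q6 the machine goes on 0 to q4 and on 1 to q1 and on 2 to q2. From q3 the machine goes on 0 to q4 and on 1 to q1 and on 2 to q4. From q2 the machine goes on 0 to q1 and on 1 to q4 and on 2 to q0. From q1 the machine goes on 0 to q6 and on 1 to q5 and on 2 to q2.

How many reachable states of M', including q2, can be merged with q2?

Every state is reachable, so we keep all 8.
Start with accepting vs non-accepting: {q0,q1,q2,q4} | {q3,q5,q6,q7}.
Refine {q0,q1,q2,q4} on symbol 0: members go to different blocks, giving {q0,q1} and {q2,q4}.
The partition is now stable with 3 blocks: {q0,q1} | {q3,q5,q6,q7} | {q2,q4}.
State q2 belongs to the block {q2,q4}, which has 2 states.

2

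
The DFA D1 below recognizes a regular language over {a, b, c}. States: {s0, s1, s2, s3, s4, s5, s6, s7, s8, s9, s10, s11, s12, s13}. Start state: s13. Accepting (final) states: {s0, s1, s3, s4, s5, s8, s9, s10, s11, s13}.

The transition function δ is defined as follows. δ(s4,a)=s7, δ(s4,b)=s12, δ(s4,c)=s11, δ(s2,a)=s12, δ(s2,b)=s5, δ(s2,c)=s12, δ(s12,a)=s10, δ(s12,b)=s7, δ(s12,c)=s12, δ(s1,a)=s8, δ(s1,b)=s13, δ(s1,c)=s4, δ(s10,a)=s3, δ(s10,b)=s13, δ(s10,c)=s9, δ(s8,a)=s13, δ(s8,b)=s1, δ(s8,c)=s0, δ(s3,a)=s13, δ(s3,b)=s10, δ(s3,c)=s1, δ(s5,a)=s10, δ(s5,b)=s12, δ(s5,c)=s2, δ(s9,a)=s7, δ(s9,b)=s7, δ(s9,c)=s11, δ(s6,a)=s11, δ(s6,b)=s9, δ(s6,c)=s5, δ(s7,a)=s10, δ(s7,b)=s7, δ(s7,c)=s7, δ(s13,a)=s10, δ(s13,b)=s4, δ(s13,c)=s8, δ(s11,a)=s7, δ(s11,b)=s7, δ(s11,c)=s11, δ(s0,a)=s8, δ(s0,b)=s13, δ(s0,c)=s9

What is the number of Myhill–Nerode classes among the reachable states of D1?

5

First remove the unreachable states {s2,s5,s6}; 11 states remain.
P0 = {s0,s1,s3,s4,s8,s9,s10,s11,s13} | {s7,s12}.
Refine {s0,s1,s3,s4,s8,s9,s10,s11,s13} on symbol a: members go to different blocks, giving {s0,s1,s3,s8,s10,s13} and {s4,s9,s11}.
Refine {s0,s1,s3,s8,s10,s13} on symbol b: members go to different blocks, giving {s0,s1,s3,s8,s10} and {s13}.
On input a, block {s0,s1,s3,s8,s10} splits into {s0,s1,s10} and {s3,s8}.
Stable partition: {s0,s1,s10} | {s7,s12} | {s4,s9,s11} | {s13} | {s3,s8} — 5 equivalence classes.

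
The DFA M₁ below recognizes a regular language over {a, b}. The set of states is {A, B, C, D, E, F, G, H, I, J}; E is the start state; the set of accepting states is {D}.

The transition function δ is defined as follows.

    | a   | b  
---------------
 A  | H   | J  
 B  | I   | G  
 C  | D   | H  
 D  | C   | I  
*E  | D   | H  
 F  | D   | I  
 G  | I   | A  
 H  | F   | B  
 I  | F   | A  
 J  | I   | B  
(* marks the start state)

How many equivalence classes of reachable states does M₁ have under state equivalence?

Every state is reachable, so we keep all 10.
Initial partition by acceptance: {D} | {A,B,C,E,F,G,H,I,J}.
On input a, block {A,B,C,E,F,G,H,I,J} splits into {A,B,G,H,I,J} and {C,E,F}.
On input a, block {A,B,G,H,I,J} splits into {A,B,G,J} and {H,I}.
Stable partition: {D} | {A,B,G,J} | {C,E,F} | {H,I} — 4 equivalence classes.

4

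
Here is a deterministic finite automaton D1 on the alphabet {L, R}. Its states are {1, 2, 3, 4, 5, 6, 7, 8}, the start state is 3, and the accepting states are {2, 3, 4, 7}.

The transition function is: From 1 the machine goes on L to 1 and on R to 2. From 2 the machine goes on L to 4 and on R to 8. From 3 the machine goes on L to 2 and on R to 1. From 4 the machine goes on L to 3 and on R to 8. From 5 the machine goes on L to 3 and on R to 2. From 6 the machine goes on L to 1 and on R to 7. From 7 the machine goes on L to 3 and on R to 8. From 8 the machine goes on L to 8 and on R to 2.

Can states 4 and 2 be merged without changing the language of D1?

Reachable states from the start: {1,2,3,4,8}. Unreachable: {5,6,7} — drop them.
Initial partition by acceptance: {2,3,4} | {1,8}.
No further refinement is possible. Final partition (2 blocks): {2,3,4} | {1,8}.
4 and 2 lie in the same block of the stable partition, so they are equivalent — no string distinguishes them.

Yes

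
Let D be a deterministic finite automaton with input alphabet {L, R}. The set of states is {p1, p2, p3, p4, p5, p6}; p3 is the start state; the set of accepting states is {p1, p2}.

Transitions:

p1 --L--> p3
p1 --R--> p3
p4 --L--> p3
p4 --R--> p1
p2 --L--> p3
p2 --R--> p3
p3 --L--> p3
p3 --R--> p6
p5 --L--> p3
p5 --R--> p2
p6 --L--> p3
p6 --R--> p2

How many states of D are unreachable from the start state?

3

No path from p3 leads to p1, p4, p5; the other 3 states are all reachable.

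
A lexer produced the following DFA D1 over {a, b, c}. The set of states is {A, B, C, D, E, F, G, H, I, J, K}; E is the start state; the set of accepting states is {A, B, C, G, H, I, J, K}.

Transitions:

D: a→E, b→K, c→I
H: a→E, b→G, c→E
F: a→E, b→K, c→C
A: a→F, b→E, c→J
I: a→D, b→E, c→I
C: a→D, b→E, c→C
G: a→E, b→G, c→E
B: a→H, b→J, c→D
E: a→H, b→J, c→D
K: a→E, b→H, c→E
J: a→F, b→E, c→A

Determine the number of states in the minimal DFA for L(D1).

4

First remove the unreachable states {B}; 10 states remain.
Start with accepting vs non-accepting: {A,C,G,H,I,J,K} | {D,E,F}.
Refine {A,C,G,H,I,J,K} on symbol b: members go to different blocks, giving {A,C,I,J} and {G,H,K}.
Split {D,E,F} by δ(·,a) → {D,F} and {E}.
The partition is now stable with 4 blocks: {A,C,I,J} | {D,F} | {G,H,K} | {E}.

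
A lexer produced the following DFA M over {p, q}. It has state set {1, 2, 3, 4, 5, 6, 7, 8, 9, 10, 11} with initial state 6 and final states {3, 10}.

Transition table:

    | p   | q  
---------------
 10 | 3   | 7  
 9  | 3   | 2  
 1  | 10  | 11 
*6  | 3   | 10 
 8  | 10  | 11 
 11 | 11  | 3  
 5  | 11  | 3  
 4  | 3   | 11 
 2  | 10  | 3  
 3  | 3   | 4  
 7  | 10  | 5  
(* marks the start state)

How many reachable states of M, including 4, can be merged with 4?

2

States {1,2,8,9} cannot be reached from the start state, so discard them.
Initial partition by acceptance: {3,10} | {4,5,6,7,11}.
On input p, block {4,5,6,7,11} splits into {4,6,7} and {5,11}.
On input q, block {4,6,7} splits into {4,7} and {6}.
The partition is now stable with 4 blocks: {3,10} | {4,7} | {5,11} | {6}.
State 4 belongs to the block {4,7}, which has 2 states.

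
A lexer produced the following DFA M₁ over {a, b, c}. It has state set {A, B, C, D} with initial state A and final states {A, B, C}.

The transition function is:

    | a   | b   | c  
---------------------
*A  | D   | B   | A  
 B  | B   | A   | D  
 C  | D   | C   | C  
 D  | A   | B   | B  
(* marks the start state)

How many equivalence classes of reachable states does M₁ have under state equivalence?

3

Reachable states from the start: {A,B,D}. Unreachable: {C} — drop them.
P0 = {A,B} | {D}.
Refine {A,B} on symbol a: members go to different blocks, giving {A} and {B}.
No further refinement is possible. Final partition (3 blocks): {A} | {D} | {B}.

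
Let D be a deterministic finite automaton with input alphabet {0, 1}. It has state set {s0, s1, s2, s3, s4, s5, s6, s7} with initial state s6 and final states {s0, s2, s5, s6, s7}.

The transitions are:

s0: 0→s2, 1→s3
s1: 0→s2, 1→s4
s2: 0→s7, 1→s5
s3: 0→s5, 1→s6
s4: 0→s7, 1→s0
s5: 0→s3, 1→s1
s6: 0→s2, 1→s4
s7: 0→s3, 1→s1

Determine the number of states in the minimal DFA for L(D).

5

Every state is reachable, so we keep all 8.
Initial partition by acceptance: {s0,s2,s5,s6,s7} | {s1,s3,s4}.
On input 0, block {s0,s2,s5,s6,s7} splits into {s0,s2,s6} and {s5,s7}.
Refine {s0,s2,s6} on symbol 0: members go to different blocks, giving {s0,s6} and {s2}.
Refine {s1,s3,s4} on symbol 0: members go to different blocks, giving {s3,s4} and {s1}.
The partition is now stable with 5 blocks: {s0,s6} | {s3,s4} | {s5,s7} | {s2} | {s1}.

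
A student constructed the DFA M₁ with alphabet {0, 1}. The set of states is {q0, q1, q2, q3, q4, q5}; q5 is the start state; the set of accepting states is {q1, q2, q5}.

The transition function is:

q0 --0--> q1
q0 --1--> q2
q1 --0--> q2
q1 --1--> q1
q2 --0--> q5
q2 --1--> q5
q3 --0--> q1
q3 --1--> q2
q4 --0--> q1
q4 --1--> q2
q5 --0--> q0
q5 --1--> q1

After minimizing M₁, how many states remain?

4

Reachable states from the start: {q0,q1,q2,q5}. Unreachable: {q3,q4} — drop them.
Initial partition by acceptance: {q1,q2,q5} | {q0}.
On input 0, block {q1,q2,q5} splits into {q1,q2} and {q5}.
Split {q1,q2} by δ(·,0) → {q1} and {q2}.
Stable partition: {q1} | {q0} | {q5} | {q2} — 4 equivalence classes.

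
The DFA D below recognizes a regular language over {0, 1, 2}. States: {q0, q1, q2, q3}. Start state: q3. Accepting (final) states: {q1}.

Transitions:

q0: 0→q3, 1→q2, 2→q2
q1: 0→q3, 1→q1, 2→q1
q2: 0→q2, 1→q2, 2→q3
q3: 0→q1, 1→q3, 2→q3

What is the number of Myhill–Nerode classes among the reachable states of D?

2

Reachable states from the start: {q1,q3}. Unreachable: {q0,q2} — drop them.
Start with accepting vs non-accepting: {q1} | {q3}.
No further refinement is possible. Final partition (2 blocks): {q1} | {q3}.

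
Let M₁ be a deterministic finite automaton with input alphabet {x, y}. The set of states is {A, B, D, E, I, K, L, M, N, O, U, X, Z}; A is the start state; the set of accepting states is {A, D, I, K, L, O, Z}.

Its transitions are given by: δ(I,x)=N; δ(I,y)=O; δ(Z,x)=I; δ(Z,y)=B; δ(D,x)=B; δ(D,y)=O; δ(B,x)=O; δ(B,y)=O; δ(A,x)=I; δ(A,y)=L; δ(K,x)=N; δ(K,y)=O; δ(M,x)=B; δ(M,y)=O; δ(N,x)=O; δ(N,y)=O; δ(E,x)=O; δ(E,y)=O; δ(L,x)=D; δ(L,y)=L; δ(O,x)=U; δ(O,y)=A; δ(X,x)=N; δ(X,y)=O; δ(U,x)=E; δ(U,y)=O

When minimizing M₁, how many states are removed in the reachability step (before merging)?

4

BFS from A reaches {A, B, D, E, I, L, N, O, U}; the 4 state(s) K, M, X, Z are never visited.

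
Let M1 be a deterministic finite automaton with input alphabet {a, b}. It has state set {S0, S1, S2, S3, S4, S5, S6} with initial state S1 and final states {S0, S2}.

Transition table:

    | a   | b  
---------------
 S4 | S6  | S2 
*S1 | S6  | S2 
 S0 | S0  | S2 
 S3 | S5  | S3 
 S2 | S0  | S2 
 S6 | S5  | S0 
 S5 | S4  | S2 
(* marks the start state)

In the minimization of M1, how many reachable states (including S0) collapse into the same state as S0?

2

Reachable states from the start: {S0,S1,S2,S4,S5,S6}. Unreachable: {S3} — drop them.
Initial partition by acceptance: {S0,S2} | {S1,S4,S5,S6}.
The partition is now stable with 2 blocks: {S0,S2} | {S1,S4,S5,S6}.
The equivalence class containing S0 is {S0,S2}, of size 2.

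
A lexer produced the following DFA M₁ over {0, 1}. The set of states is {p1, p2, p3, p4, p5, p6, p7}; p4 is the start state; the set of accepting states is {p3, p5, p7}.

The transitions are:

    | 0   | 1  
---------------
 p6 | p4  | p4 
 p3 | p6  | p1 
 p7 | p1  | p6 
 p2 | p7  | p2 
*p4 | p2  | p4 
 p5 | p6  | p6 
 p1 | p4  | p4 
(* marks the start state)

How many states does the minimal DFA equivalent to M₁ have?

First remove the unreachable states {p3,p5}; 5 states remain.
Initial partition by acceptance: {p7} | {p1,p2,p4,p6}.
Split {p1,p2,p4,p6} by δ(·,0) → {p1,p4,p6} and {p2}.
Split {p1,p4,p6} by δ(·,0) → {p1,p6} and {p4}.
No further refinement is possible. Final partition (4 blocks): {p7} | {p1,p6} | {p2} | {p4}.

4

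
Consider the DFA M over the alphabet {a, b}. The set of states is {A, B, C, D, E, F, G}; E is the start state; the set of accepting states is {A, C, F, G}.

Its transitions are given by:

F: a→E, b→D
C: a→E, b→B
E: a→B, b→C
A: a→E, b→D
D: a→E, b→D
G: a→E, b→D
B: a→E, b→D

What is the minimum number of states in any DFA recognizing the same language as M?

3

Reachable states from the start: {B,C,D,E}. Unreachable: {A,F,G} — drop them.
P0 = {C} | {B,D,E}.
Refine {B,D,E} on symbol b: members go to different blocks, giving {B,D} and {E}.
Stable partition: {C} | {B,D} | {E} — 3 equivalence classes.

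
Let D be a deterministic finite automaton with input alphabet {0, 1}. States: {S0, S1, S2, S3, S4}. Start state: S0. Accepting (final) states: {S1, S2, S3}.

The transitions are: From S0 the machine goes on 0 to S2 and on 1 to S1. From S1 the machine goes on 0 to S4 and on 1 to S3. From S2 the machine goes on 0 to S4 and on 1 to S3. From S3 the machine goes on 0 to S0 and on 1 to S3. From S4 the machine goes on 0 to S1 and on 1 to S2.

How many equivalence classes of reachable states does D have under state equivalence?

2

Every state is reachable, so we keep all 5.
P0 = {S1,S2,S3} | {S0,S4}.
Stable partition: {S1,S2,S3} | {S0,S4} — 2 equivalence classes.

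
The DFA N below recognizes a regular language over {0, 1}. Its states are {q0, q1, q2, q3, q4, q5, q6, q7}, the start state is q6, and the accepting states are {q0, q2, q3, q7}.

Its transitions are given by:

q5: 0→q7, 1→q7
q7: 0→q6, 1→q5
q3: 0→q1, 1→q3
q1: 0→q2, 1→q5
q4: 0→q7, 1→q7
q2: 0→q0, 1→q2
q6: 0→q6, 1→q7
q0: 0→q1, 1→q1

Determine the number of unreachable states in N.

BFS from q6 reaches {q5, q6, q7}; the 5 state(s) q0, q1, q2, q3, q4 are never visited.

5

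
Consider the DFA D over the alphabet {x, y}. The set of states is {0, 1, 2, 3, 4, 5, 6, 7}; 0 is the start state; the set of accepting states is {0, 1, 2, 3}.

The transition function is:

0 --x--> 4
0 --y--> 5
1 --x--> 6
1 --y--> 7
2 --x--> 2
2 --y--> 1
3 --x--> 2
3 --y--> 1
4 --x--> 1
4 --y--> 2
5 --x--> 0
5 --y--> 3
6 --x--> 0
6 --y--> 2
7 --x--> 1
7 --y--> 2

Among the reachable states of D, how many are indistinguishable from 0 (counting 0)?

2

Every state is reachable, so we keep all 8.
Start with accepting vs non-accepting: {0,1,2,3} | {4,5,6,7}.
Refine {0,1,2,3} on symbol x: members go to different blocks, giving {0,1} and {2,3}.
The partition is now stable with 3 blocks: {0,1} | {4,5,6,7} | {2,3}.
State 0 belongs to the block {0,1}, which has 2 states.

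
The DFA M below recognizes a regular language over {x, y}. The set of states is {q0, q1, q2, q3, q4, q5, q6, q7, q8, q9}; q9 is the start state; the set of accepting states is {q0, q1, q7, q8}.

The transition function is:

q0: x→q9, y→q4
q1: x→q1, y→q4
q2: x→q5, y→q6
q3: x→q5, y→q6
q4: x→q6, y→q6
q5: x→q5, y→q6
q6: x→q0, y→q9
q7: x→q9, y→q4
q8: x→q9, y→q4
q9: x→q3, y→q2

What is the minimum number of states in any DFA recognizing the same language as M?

5

States {q1,q7,q8} cannot be reached from the start state, so discard them.
Start with accepting vs non-accepting: {q0} | {q2,q3,q4,q5,q6,q9}.
Split {q2,q3,q4,q5,q6,q9} by δ(·,x) → {q2,q3,q4,q5,q9} and {q6}.
Split {q2,q3,q4,q5,q9} by δ(·,x) → {q2,q3,q5,q9} and {q4}.
On input y, block {q2,q3,q5,q9} splits into {q2,q3,q5} and {q9}.
The partition is now stable with 5 blocks: {q0} | {q2,q3,q5} | {q6} | {q4} | {q9}.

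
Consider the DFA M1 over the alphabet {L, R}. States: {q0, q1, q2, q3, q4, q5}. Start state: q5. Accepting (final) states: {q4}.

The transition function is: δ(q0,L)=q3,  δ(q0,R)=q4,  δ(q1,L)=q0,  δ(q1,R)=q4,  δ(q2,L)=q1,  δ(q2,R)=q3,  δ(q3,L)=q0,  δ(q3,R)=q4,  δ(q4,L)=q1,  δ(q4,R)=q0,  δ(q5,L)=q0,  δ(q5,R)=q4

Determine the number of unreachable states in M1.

BFS from q5 reaches {q0, q1, q3, q4, q5}; the 1 state(s) q2 are never visited.

1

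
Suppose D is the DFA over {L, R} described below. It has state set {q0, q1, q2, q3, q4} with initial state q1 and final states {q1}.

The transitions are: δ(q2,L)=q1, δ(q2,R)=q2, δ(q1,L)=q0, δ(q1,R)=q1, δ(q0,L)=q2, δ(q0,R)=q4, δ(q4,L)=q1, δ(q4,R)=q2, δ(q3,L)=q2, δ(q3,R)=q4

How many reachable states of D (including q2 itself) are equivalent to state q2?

2

First remove the unreachable states {q3}; 4 states remain.
Start with accepting vs non-accepting: {q1} | {q0,q2,q4}.
On input L, block {q0,q2,q4} splits into {q2,q4} and {q0}.
No further refinement is possible. Final partition (3 blocks): {q1} | {q2,q4} | {q0}.
The equivalence class containing q2 is {q2,q4}, of size 2.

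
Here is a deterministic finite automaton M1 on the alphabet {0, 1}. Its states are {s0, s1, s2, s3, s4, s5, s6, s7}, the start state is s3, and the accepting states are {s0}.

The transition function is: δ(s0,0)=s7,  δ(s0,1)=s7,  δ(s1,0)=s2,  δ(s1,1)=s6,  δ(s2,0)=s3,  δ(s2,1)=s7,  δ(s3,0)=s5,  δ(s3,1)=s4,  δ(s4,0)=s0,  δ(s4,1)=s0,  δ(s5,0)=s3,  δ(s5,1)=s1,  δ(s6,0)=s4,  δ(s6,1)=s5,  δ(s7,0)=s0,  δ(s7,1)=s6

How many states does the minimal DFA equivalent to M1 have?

8

All states are reachable from the start state.
Initial partition by acceptance: {s0} | {s1,s2,s3,s4,s5,s6,s7}.
On input 0, block {s1,s2,s3,s4,s5,s6,s7} splits into {s1,s2,s3,s5,s6} and {s4,s7}.
Split {s1,s2,s3,s5,s6} by δ(·,0) → {s1,s2,s3,s5} and {s6}.
On input 1, block {s1,s2,s3,s5} splits into {s2,s3} and {s1} and {s5}.
Refine {s2,s3} on symbol 0: members go to different blocks, giving {s2} and {s3}.
Refine {s4,s7} on symbol 1: members go to different blocks, giving {s4} and {s7}.
No further refinement is possible. Final partition (8 blocks): {s0} | {s2} | {s4} | {s6} | {s1} | {s5} | {s3} | {s7}.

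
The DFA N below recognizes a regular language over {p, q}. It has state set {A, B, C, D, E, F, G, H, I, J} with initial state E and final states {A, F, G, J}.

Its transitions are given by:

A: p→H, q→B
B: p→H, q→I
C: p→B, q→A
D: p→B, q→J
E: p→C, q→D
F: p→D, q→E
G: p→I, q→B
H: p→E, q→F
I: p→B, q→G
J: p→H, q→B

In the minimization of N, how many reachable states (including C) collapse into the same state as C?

All states are reachable from the start state.
Initial partition by acceptance: {A,F,G,J} | {B,C,D,E,H,I}.
Split {B,C,D,E,H,I} by δ(·,q) → {C,D,H,I} and {B,E}.
Stable partition: {A,F,G,J} | {C,D,H,I} | {B,E} — 3 equivalence classes.
The equivalence class containing C is {C,D,H,I}, of size 4.

4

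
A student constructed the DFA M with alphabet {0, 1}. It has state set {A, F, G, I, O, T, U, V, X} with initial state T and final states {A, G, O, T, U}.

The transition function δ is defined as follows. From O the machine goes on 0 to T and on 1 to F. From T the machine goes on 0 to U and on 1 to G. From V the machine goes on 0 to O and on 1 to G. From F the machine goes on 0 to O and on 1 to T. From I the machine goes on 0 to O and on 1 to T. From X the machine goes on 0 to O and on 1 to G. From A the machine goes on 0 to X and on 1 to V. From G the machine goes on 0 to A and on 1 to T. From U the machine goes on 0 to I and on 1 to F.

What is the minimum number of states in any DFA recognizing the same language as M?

Start with accepting vs non-accepting: {A,G,O,T,U} | {F,I,V,X}.
Split {A,G,O,T,U} by δ(·,0) → {G,O,T} and {A,U}.
Refine {G,O,T} on symbol 0: members go to different blocks, giving {G,T} and {O}.
The partition is now stable with 4 blocks: {G,T} | {F,I,V,X} | {A,U} | {O}.

4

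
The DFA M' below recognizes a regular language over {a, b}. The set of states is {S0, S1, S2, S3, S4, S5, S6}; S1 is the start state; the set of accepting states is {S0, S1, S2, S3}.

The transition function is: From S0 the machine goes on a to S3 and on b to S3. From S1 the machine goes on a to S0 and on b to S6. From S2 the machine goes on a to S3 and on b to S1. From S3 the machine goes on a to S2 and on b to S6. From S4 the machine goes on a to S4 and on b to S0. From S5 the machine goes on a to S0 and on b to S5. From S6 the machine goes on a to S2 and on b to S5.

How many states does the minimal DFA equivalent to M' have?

3

First remove the unreachable states {S4}; 6 states remain.
Start with accepting vs non-accepting: {S0,S1,S2,S3} | {S5,S6}.
Split {S0,S1,S2,S3} by δ(·,b) → {S0,S2} and {S1,S3}.
Stable partition: {S0,S2} | {S5,S6} | {S1,S3} — 3 equivalence classes.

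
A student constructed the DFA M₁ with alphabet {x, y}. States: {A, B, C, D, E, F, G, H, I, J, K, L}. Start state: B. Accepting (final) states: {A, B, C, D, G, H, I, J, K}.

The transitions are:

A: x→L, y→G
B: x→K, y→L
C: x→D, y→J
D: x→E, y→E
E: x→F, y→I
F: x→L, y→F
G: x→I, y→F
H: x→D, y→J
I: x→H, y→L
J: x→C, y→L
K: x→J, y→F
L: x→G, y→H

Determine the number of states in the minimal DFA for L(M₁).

First remove the unreachable states {A}; 11 states remain.
P0 = {B,C,D,G,H,I,J,K} | {E,F,L}.
Refine {B,C,D,G,H,I,J,K} on symbol x: members go to different blocks, giving {B,C,G,H,I,J,K} and {D}.
Split {B,C,G,H,I,J,K} by δ(·,x) → {B,G,I,J,K} and {C,H}.
Split {B,G,I,J,K} by δ(·,x) → {B,G,K} and {I,J}.
Refine {B,G,K} on symbol x: members go to different blocks, giving {G,K} and {B}.
Split {E,F,L} by δ(·,x) → {E,F} and {L}.
Split {E,F} by δ(·,x) → {E} and {F}.
No further refinement is possible. Final partition (8 blocks): {G,K} | {E} | {D} | {C,H} | {I,J} | {B} | {L} | {F}.

8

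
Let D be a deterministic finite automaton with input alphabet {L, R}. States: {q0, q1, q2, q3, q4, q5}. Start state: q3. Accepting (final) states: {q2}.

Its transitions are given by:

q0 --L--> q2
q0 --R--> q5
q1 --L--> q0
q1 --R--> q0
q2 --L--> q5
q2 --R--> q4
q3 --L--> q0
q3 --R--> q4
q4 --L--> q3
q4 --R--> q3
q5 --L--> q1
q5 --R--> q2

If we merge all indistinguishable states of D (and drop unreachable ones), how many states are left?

6

Initial partition by acceptance: {q2} | {q0,q1,q3,q4,q5}.
On input L, block {q0,q1,q3,q4,q5} splits into {q1,q3,q4,q5} and {q0}.
Refine {q1,q3,q4,q5} on symbol L: members go to different blocks, giving {q1,q3} and {q4,q5}.
Split {q1,q3} by δ(·,R) → {q1} and {q3}.
On input L, block {q4,q5} splits into {q4} and {q5}.
The partition is now stable with 6 blocks: {q2} | {q1} | {q0} | {q4} | {q3} | {q5}.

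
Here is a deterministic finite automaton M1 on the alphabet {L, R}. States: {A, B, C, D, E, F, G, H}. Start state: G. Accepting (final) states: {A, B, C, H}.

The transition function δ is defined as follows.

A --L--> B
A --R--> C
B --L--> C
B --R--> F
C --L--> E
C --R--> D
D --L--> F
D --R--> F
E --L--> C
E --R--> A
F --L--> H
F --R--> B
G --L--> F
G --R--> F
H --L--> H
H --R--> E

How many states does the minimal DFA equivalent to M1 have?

Initial partition by acceptance: {A,B,C,H} | {D,E,F,G}.
On input L, block {A,B,C,H} splits into {A,B,H} and {C}.
On input L, block {A,B,H} splits into {A,H} and {B}.
On input L, block {A,H} splits into {A} and {H}.
On input L, block {D,E,F,G} splits into {D,G} and {E} and {F}.
The partition is now stable with 7 blocks: {A} | {D,G} | {C} | {B} | {H} | {E} | {F}.

7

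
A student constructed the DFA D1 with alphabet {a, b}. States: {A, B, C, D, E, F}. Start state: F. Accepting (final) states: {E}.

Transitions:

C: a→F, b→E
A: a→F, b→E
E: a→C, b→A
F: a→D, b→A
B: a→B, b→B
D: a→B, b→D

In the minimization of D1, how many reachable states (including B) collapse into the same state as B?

Every state is reachable, so we keep all 6.
P0 = {E} | {A,B,C,D,F}.
Refine {A,B,C,D,F} on symbol b: members go to different blocks, giving {B,D,F} and {A,C}.
Refine {B,D,F} on symbol b: members go to different blocks, giving {B,D} and {F}.
No further refinement is possible. Final partition (4 blocks): {E} | {B,D} | {A,C} | {F}.
State B belongs to the block {B,D}, which has 2 states.

2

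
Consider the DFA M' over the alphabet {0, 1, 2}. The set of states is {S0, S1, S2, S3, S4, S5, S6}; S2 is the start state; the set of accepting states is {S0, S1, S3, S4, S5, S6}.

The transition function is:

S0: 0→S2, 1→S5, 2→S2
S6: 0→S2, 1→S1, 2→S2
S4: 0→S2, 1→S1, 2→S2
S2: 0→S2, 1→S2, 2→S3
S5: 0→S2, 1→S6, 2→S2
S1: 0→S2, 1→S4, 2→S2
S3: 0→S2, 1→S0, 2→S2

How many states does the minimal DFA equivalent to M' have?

2

All states are reachable from the start state.
Start with accepting vs non-accepting: {S0,S1,S3,S4,S5,S6} | {S2}.
The partition is now stable with 2 blocks: {S0,S1,S3,S4,S5,S6} | {S2}.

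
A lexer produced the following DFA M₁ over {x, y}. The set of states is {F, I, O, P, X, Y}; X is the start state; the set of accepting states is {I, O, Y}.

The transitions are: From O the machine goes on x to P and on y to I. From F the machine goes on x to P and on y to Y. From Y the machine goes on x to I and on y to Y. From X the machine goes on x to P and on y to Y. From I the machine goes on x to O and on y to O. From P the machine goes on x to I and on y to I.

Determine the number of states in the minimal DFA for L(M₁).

States {F} cannot be reached from the start state, so discard them.
Initial partition by acceptance: {I,O,Y} | {P,X}.
On input x, block {I,O,Y} splits into {I,Y} and {O}.
Split {I,Y} by δ(·,x) → {Y} and {I}.
Split {P,X} by δ(·,x) → {X} and {P}.
No further refinement is possible. Final partition (5 blocks): {Y} | {X} | {O} | {I} | {P}.

5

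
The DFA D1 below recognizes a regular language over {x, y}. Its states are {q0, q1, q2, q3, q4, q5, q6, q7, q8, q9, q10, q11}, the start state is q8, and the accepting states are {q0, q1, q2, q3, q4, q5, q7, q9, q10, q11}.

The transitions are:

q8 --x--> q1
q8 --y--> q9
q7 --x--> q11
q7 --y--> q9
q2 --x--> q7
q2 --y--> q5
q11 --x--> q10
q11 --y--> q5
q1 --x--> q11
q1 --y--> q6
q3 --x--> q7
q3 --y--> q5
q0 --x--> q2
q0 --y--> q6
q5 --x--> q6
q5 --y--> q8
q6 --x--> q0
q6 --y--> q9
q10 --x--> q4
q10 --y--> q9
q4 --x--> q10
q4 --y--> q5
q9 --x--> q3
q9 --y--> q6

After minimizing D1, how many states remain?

5

Every state is reachable, so we keep all 12.
P0 = {q0,q1,q2,q3,q4,q5,q7,q9,q10,q11} | {q6,q8}.
Refine {q0,q1,q2,q3,q4,q5,q7,q9,q10,q11} on symbol x: members go to different blocks, giving {q0,q1,q2,q3,q4,q7,q9,q10,q11} and {q5}.
On input y, block {q0,q1,q2,q3,q4,q7,q9,q10,q11} splits into {q2,q3,q4,q11} and {q0,q1,q9} and {q7,q10}.
Stable partition: {q2,q3,q4,q11} | {q6,q8} | {q5} | {q0,q1,q9} | {q7,q10} — 5 equivalence classes.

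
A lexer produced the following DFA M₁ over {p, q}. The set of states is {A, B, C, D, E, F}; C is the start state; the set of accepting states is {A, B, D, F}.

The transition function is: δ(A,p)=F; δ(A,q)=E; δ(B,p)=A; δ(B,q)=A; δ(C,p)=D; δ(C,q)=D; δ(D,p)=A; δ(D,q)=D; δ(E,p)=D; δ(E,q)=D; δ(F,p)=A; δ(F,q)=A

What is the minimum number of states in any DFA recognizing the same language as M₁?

States {B} cannot be reached from the start state, so discard them.
Initial partition by acceptance: {A,D,F} | {C,E}.
Refine {A,D,F} on symbol q: members go to different blocks, giving {D,F} and {A}.
Split {D,F} by δ(·,q) → {D} and {F}.
No further refinement is possible. Final partition (4 blocks): {D} | {C,E} | {A} | {F}.

4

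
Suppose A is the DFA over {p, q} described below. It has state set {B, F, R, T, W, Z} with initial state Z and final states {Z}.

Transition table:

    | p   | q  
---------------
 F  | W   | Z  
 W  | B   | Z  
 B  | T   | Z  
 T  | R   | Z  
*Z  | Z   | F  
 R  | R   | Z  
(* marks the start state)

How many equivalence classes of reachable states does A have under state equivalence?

Start with accepting vs non-accepting: {Z} | {B,F,R,T,W}.
The partition is now stable with 2 blocks: {Z} | {B,F,R,T,W}.

2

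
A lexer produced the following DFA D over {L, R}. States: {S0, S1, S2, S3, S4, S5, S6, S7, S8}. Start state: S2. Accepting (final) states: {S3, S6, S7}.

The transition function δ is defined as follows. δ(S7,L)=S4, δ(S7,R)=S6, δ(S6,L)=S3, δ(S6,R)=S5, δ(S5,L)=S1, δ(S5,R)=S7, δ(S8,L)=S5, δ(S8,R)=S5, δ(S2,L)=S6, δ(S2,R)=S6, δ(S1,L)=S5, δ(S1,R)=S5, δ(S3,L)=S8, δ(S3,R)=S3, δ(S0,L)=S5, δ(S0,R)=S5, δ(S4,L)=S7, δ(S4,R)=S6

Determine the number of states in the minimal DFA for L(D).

States {S0} cannot be reached from the start state, so discard them.
Initial partition by acceptance: {S3,S6,S7} | {S1,S2,S4,S5,S8}.
Split {S3,S6,S7} by δ(·,L) → {S3,S7} and {S6}.
Split {S3,S7} by δ(·,R) → {S3} and {S7}.
Refine {S1,S2,S4,S5,S8} on symbol L: members go to different blocks, giving {S1,S5,S8} and {S2} and {S4}.
Refine {S1,S5,S8} on symbol R: members go to different blocks, giving {S1,S8} and {S5}.
No further refinement is possible. Final partition (7 blocks): {S3} | {S1,S8} | {S6} | {S7} | {S2} | {S4} | {S5}.

7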